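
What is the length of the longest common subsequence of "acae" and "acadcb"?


LCS of "acae" and "acadcb"
DP table:
           a    c    a    d    c    b
      0    0    0    0    0    0    0
  a   0    1    1    1    1    1    1
  c   0    1    2    2    2    2    2
  a   0    1    2    3    3    3    3
  e   0    1    2    3    3    3    3
LCS length = dp[4][6] = 3

3


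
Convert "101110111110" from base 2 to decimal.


Input: "101110111110" in base 2
Positional expansion:
  Digit '1' (value 1) x 2^11 = 2048
  Digit '0' (value 0) x 2^10 = 0
  Digit '1' (value 1) x 2^9 = 512
  Digit '1' (value 1) x 2^8 = 256
  Digit '1' (value 1) x 2^7 = 128
  Digit '0' (value 0) x 2^6 = 0
  Digit '1' (value 1) x 2^5 = 32
  Digit '1' (value 1) x 2^4 = 16
  Digit '1' (value 1) x 2^3 = 8
  Digit '1' (value 1) x 2^2 = 4
  Digit '1' (value 1) x 2^1 = 2
  Digit '0' (value 0) x 2^0 = 0
Sum = 3006

3006


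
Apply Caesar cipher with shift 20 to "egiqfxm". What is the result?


Caesar cipher: shift "egiqfxm" by 20
  'e' (pos 4) + 20 = pos 24 = 'y'
  'g' (pos 6) + 20 = pos 0 = 'a'
  'i' (pos 8) + 20 = pos 2 = 'c'
  'q' (pos 16) + 20 = pos 10 = 'k'
  'f' (pos 5) + 20 = pos 25 = 'z'
  'x' (pos 23) + 20 = pos 17 = 'r'
  'm' (pos 12) + 20 = pos 6 = 'g'
Result: yackzrg

yackzrg


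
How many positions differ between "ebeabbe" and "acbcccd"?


Comparing "ebeabbe" and "acbcccd" position by position:
  Position 0: 'e' vs 'a' => DIFFER
  Position 1: 'b' vs 'c' => DIFFER
  Position 2: 'e' vs 'b' => DIFFER
  Position 3: 'a' vs 'c' => DIFFER
  Position 4: 'b' vs 'c' => DIFFER
  Position 5: 'b' vs 'c' => DIFFER
  Position 6: 'e' vs 'd' => DIFFER
Positions that differ: 7

7


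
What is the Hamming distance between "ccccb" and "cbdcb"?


Comparing "ccccb" and "cbdcb" position by position:
  Position 0: 'c' vs 'c' => same
  Position 1: 'c' vs 'b' => differ
  Position 2: 'c' vs 'd' => differ
  Position 3: 'c' vs 'c' => same
  Position 4: 'b' vs 'b' => same
Total differences (Hamming distance): 2

2


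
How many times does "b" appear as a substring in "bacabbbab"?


Searching for "b" in "bacabbbab"
Scanning each position:
  Position 0: "b" => MATCH
  Position 1: "a" => no
  Position 2: "c" => no
  Position 3: "a" => no
  Position 4: "b" => MATCH
  Position 5: "b" => MATCH
  Position 6: "b" => MATCH
  Position 7: "a" => no
  Position 8: "b" => MATCH
Total occurrences: 5

5


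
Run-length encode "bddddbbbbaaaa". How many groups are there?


Input: bddddbbbbaaaa
Scanning for consecutive runs:
  Group 1: 'b' x 1 (positions 0-0)
  Group 2: 'd' x 4 (positions 1-4)
  Group 3: 'b' x 4 (positions 5-8)
  Group 4: 'a' x 4 (positions 9-12)
Total groups: 4

4


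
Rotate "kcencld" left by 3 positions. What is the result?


Input: "kcencld", rotate left by 3
First 3 characters: "kce"
Remaining characters: "ncld"
Concatenate remaining + first: "ncld" + "kce" = "ncldkce"

ncldkce


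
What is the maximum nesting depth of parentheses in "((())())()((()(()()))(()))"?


Input: "((())())()((()(()()))(()))"
Tracking depth:
  Position 0 '(': depth becomes 1
  Position 1 '(': depth becomes 2
  Position 2 '(': depth becomes 3
  Position 3 ')': depth becomes 2
  Position 4 ')': depth becomes 1
  Position 5 '(': depth becomes 2
  Position 6 ')': depth becomes 1
  Position 7 ')': depth becomes 0
  Position 8 '(': depth becomes 1
  Position 9 ')': depth becomes 0
  Position 10 '(': depth becomes 1
  Position 11 '(': depth becomes 2
  Position 12 '(': depth becomes 3
  Position 13 ')': depth becomes 2
  Position 14 '(': depth becomes 3
  Position 15 '(': depth becomes 4
  Position 16 ')': depth becomes 3
  Position 17 '(': depth becomes 4
  Position 18 ')': depth becomes 3
  Position 19 ')': depth becomes 2
  Position 20 ')': depth becomes 1
  Position 21 '(': depth becomes 2
  Position 22 '(': depth becomes 3
  Position 23 ')': depth becomes 2
  Position 24 ')': depth becomes 1
  Position 25 ')': depth becomes 0
Maximum depth reached: 4

4


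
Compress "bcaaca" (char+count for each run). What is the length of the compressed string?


Input: bcaaca
Runs:
  'b' x 1 => "b1"
  'c' x 1 => "c1"
  'a' x 2 => "a2"
  'c' x 1 => "c1"
  'a' x 1 => "a1"
Compressed: "b1c1a2c1a1"
Compressed length: 10

10


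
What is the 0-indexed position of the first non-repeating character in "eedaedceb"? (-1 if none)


Input: eedaedceb
Character frequencies:
  'a': 1
  'b': 1
  'c': 1
  'd': 2
  'e': 4
Scanning left to right for freq == 1:
  Position 0 ('e'): freq=4, skip
  Position 1 ('e'): freq=4, skip
  Position 2 ('d'): freq=2, skip
  Position 3 ('a'): unique! => answer = 3

3


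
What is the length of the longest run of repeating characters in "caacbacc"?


Input: "caacbacc"
Scanning for longest run:
  Position 1 ('a'): new char, reset run to 1
  Position 2 ('a'): continues run of 'a', length=2
  Position 3 ('c'): new char, reset run to 1
  Position 4 ('b'): new char, reset run to 1
  Position 5 ('a'): new char, reset run to 1
  Position 6 ('c'): new char, reset run to 1
  Position 7 ('c'): continues run of 'c', length=2
Longest run: 'a' with length 2

2


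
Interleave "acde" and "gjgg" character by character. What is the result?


Interleaving "acde" and "gjgg":
  Position 0: 'a' from first, 'g' from second => "ag"
  Position 1: 'c' from first, 'j' from second => "cj"
  Position 2: 'd' from first, 'g' from second => "dg"
  Position 3: 'e' from first, 'g' from second => "eg"
Result: agcjdgeg

agcjdgeg


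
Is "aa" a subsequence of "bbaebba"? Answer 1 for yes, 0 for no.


Check if "aa" is a subsequence of "bbaebba"
Greedy scan:
  Position 0 ('b'): no match needed
  Position 1 ('b'): no match needed
  Position 2 ('a'): matches sub[0] = 'a'
  Position 3 ('e'): no match needed
  Position 4 ('b'): no match needed
  Position 5 ('b'): no match needed
  Position 6 ('a'): matches sub[1] = 'a'
All 2 characters matched => is a subsequence

1


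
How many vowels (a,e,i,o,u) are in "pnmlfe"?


Input: pnmlfe
Checking each character:
  'p' at position 0: consonant
  'n' at position 1: consonant
  'm' at position 2: consonant
  'l' at position 3: consonant
  'f' at position 4: consonant
  'e' at position 5: vowel (running total: 1)
Total vowels: 1

1


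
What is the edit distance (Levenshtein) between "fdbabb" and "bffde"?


Computing edit distance: "fdbabb" -> "bffde"
DP table:
           b    f    f    d    e
      0    1    2    3    4    5
  f   1    1    1    2    3    4
  d   2    2    2    2    2    3
  b   3    2    3    3    3    3
  a   4    3    3    4    4    4
  b   5    4    4    4    5    5
  b   6    5    5    5    5    6
Edit distance = dp[6][5] = 6

6


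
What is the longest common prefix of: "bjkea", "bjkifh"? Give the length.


Words: bjkea, bjkifh
  Position 0: all 'b' => match
  Position 1: all 'j' => match
  Position 2: all 'k' => match
  Position 3: ('e', 'i') => mismatch, stop
LCP = "bjk" (length 3)

3


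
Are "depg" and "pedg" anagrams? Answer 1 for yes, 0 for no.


Strings: "depg", "pedg"
Sorted first:  degp
Sorted second: degp
Sorted forms match => anagrams

1


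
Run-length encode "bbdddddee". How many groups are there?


Input: bbdddddee
Scanning for consecutive runs:
  Group 1: 'b' x 2 (positions 0-1)
  Group 2: 'd' x 5 (positions 2-6)
  Group 3: 'e' x 2 (positions 7-8)
Total groups: 3

3


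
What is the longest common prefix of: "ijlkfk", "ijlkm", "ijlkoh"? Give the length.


Words: ijlkfk, ijlkm, ijlkoh
  Position 0: all 'i' => match
  Position 1: all 'j' => match
  Position 2: all 'l' => match
  Position 3: all 'k' => match
  Position 4: ('f', 'm', 'o') => mismatch, stop
LCP = "ijlk" (length 4)

4


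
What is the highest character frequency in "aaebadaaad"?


Input: aaebadaaad
Character counts:
  'a': 6
  'b': 1
  'd': 2
  'e': 1
Maximum frequency: 6

6


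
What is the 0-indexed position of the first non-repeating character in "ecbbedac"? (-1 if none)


Input: ecbbedac
Character frequencies:
  'a': 1
  'b': 2
  'c': 2
  'd': 1
  'e': 2
Scanning left to right for freq == 1:
  Position 0 ('e'): freq=2, skip
  Position 1 ('c'): freq=2, skip
  Position 2 ('b'): freq=2, skip
  Position 3 ('b'): freq=2, skip
  Position 4 ('e'): freq=2, skip
  Position 5 ('d'): unique! => answer = 5

5


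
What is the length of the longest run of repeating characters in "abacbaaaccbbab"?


Input: "abacbaaaccbbab"
Scanning for longest run:
  Position 1 ('b'): new char, reset run to 1
  Position 2 ('a'): new char, reset run to 1
  Position 3 ('c'): new char, reset run to 1
  Position 4 ('b'): new char, reset run to 1
  Position 5 ('a'): new char, reset run to 1
  Position 6 ('a'): continues run of 'a', length=2
  Position 7 ('a'): continues run of 'a', length=3
  Position 8 ('c'): new char, reset run to 1
  Position 9 ('c'): continues run of 'c', length=2
  Position 10 ('b'): new char, reset run to 1
  Position 11 ('b'): continues run of 'b', length=2
  Position 12 ('a'): new char, reset run to 1
  Position 13 ('b'): new char, reset run to 1
Longest run: 'a' with length 3

3


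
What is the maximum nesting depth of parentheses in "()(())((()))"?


Input: "()(())((()))"
Tracking depth:
  Position 0 '(': depth becomes 1
  Position 1 ')': depth becomes 0
  Position 2 '(': depth becomes 1
  Position 3 '(': depth becomes 2
  Position 4 ')': depth becomes 1
  Position 5 ')': depth becomes 0
  Position 6 '(': depth becomes 1
  Position 7 '(': depth becomes 2
  Position 8 '(': depth becomes 3
  Position 9 ')': depth becomes 2
  Position 10 ')': depth becomes 1
  Position 11 ')': depth becomes 0
Maximum depth reached: 3

3


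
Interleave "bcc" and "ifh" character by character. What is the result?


Interleaving "bcc" and "ifh":
  Position 0: 'b' from first, 'i' from second => "bi"
  Position 1: 'c' from first, 'f' from second => "cf"
  Position 2: 'c' from first, 'h' from second => "ch"
Result: bicfch

bicfch


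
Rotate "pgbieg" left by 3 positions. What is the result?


Input: "pgbieg", rotate left by 3
First 3 characters: "pgb"
Remaining characters: "ieg"
Concatenate remaining + first: "ieg" + "pgb" = "iegpgb"

iegpgb


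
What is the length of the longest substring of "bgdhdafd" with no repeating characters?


Input: "bgdhdafd"
Sliding window (track last position of each char):
  Position 0 ('b'): window [0,0] length 1 -- new best
  Position 1 ('g'): window [0,1] length 2 -- new best
  Position 2 ('d'): window [0,2] length 3 -- new best
  Position 3 ('h'): window [0,3] length 4 -- new best
  Position 4 ('d'): repeat (last at 2), move window start to 3
  Position 4 ('d'): window [3,4] length 2
  Position 5 ('a'): window [3,5] length 3
  Position 6 ('f'): window [3,6] length 4
  Position 7 ('d'): repeat (last at 4), move window start to 5
  Position 7 ('d'): window [5,7] length 3
Longest substring with no repeats: "bgdh" with length 4

4


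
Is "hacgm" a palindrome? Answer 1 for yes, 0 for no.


Input: hacgm
Reversed: mgcah
  Compare pos 0 ('h') with pos 4 ('m'): MISMATCH
  Compare pos 1 ('a') with pos 3 ('g'): MISMATCH
Result: not a palindrome

0


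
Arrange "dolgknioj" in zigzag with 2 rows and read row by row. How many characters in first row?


Zigzag "dolgknioj" into 2 rows:
Placing characters:
  'd' => row 0
  'o' => row 1
  'l' => row 0
  'g' => row 1
  'k' => row 0
  'n' => row 1
  'i' => row 0
  'o' => row 1
  'j' => row 0
Rows:
  Row 0: "dlkij"
  Row 1: "ogno"
First row length: 5

5


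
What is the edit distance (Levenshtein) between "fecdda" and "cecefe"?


Computing edit distance: "fecdda" -> "cecefe"
DP table:
           c    e    c    e    f    e
      0    1    2    3    4    5    6
  f   1    1    2    3    4    4    5
  e   2    2    1    2    3    4    4
  c   3    2    2    1    2    3    4
  d   4    3    3    2    2    3    4
  d   5    4    4    3    3    3    4
  a   6    5    5    4    4    4    4
Edit distance = dp[6][6] = 4

4


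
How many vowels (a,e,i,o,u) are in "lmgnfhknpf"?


Input: lmgnfhknpf
Checking each character:
  'l' at position 0: consonant
  'm' at position 1: consonant
  'g' at position 2: consonant
  'n' at position 3: consonant
  'f' at position 4: consonant
  'h' at position 5: consonant
  'k' at position 6: consonant
  'n' at position 7: consonant
  'p' at position 8: consonant
  'f' at position 9: consonant
Total vowels: 0

0


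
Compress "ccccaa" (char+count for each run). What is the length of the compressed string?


Input: ccccaa
Runs:
  'c' x 4 => "c4"
  'a' x 2 => "a2"
Compressed: "c4a2"
Compressed length: 4

4


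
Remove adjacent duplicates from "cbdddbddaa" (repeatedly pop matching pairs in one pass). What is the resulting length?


Input: cbdddbddaa
Stack-based adjacent duplicate removal:
  Read 'c': push. Stack: c
  Read 'b': push. Stack: cb
  Read 'd': push. Stack: cbd
  Read 'd': matches stack top 'd' => pop. Stack: cb
  Read 'd': push. Stack: cbd
  Read 'b': push. Stack: cbdb
  Read 'd': push. Stack: cbdbd
  Read 'd': matches stack top 'd' => pop. Stack: cbdb
  Read 'a': push. Stack: cbdba
  Read 'a': matches stack top 'a' => pop. Stack: cbdb
Final stack: "cbdb" (length 4)

4


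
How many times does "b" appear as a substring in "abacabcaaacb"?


Searching for "b" in "abacabcaaacb"
Scanning each position:
  Position 0: "a" => no
  Position 1: "b" => MATCH
  Position 2: "a" => no
  Position 3: "c" => no
  Position 4: "a" => no
  Position 5: "b" => MATCH
  Position 6: "c" => no
  Position 7: "a" => no
  Position 8: "a" => no
  Position 9: "a" => no
  Position 10: "c" => no
  Position 11: "b" => MATCH
Total occurrences: 3

3


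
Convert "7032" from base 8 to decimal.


Input: "7032" in base 8
Positional expansion:
  Digit '7' (value 7) x 8^3 = 3584
  Digit '0' (value 0) x 8^2 = 0
  Digit '3' (value 3) x 8^1 = 24
  Digit '2' (value 2) x 8^0 = 2
Sum = 3610

3610


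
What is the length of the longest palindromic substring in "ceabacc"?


Input: "ceabacc"
Checking substrings for palindromes:
  [2:5] "aba" (len 3) => palindrome
  [5:7] "cc" (len 2) => palindrome
Longest palindromic substring: "aba" with length 3

3


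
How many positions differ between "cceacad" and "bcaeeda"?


Comparing "cceacad" and "bcaeeda" position by position:
  Position 0: 'c' vs 'b' => DIFFER
  Position 1: 'c' vs 'c' => same
  Position 2: 'e' vs 'a' => DIFFER
  Position 3: 'a' vs 'e' => DIFFER
  Position 4: 'c' vs 'e' => DIFFER
  Position 5: 'a' vs 'd' => DIFFER
  Position 6: 'd' vs 'a' => DIFFER
Positions that differ: 6

6


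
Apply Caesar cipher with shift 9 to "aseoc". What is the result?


Caesar cipher: shift "aseoc" by 9
  'a' (pos 0) + 9 = pos 9 = 'j'
  's' (pos 18) + 9 = pos 1 = 'b'
  'e' (pos 4) + 9 = pos 13 = 'n'
  'o' (pos 14) + 9 = pos 23 = 'x'
  'c' (pos 2) + 9 = pos 11 = 'l'
Result: jbnxl

jbnxl


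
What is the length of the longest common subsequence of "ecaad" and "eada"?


LCS of "ecaad" and "eada"
DP table:
           e    a    d    a
      0    0    0    0    0
  e   0    1    1    1    1
  c   0    1    1    1    1
  a   0    1    2    2    2
  a   0    1    2    2    3
  d   0    1    2    3    3
LCS length = dp[5][4] = 3

3


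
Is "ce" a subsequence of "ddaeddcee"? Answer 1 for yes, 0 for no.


Check if "ce" is a subsequence of "ddaeddcee"
Greedy scan:
  Position 0 ('d'): no match needed
  Position 1 ('d'): no match needed
  Position 2 ('a'): no match needed
  Position 3 ('e'): no match needed
  Position 4 ('d'): no match needed
  Position 5 ('d'): no match needed
  Position 6 ('c'): matches sub[0] = 'c'
  Position 7 ('e'): matches sub[1] = 'e'
  Position 8 ('e'): no match needed
All 2 characters matched => is a subsequence

1


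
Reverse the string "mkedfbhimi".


Input: mkedfbhimi
Reading characters right to left:
  Position 9: 'i'
  Position 8: 'm'
  Position 7: 'i'
  Position 6: 'h'
  Position 5: 'b'
  Position 4: 'f'
  Position 3: 'd'
  Position 2: 'e'
  Position 1: 'k'
  Position 0: 'm'
Reversed: imihbfdekm

imihbfdekm


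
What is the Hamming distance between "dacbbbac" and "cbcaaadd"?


Comparing "dacbbbac" and "cbcaaadd" position by position:
  Position 0: 'd' vs 'c' => differ
  Position 1: 'a' vs 'b' => differ
  Position 2: 'c' vs 'c' => same
  Position 3: 'b' vs 'a' => differ
  Position 4: 'b' vs 'a' => differ
  Position 5: 'b' vs 'a' => differ
  Position 6: 'a' vs 'd' => differ
  Position 7: 'c' vs 'd' => differ
Total differences (Hamming distance): 7

7


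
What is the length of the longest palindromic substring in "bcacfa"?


Input: "bcacfa"
Checking substrings for palindromes:
  [1:4] "cac" (len 3) => palindrome
Longest palindromic substring: "cac" with length 3

3


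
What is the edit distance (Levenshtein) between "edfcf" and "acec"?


Computing edit distance: "edfcf" -> "acec"
DP table:
           a    c    e    c
      0    1    2    3    4
  e   1    1    2    2    3
  d   2    2    2    3    3
  f   3    3    3    3    4
  c   4    4    3    4    3
  f   5    5    4    4    4
Edit distance = dp[5][4] = 4

4


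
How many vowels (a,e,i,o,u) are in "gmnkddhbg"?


Input: gmnkddhbg
Checking each character:
  'g' at position 0: consonant
  'm' at position 1: consonant
  'n' at position 2: consonant
  'k' at position 3: consonant
  'd' at position 4: consonant
  'd' at position 5: consonant
  'h' at position 6: consonant
  'b' at position 7: consonant
  'g' at position 8: consonant
Total vowels: 0

0


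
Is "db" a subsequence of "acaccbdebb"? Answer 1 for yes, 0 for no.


Check if "db" is a subsequence of "acaccbdebb"
Greedy scan:
  Position 0 ('a'): no match needed
  Position 1 ('c'): no match needed
  Position 2 ('a'): no match needed
  Position 3 ('c'): no match needed
  Position 4 ('c'): no match needed
  Position 5 ('b'): no match needed
  Position 6 ('d'): matches sub[0] = 'd'
  Position 7 ('e'): no match needed
  Position 8 ('b'): matches sub[1] = 'b'
  Position 9 ('b'): no match needed
All 2 characters matched => is a subsequence

1


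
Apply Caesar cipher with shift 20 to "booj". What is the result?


Caesar cipher: shift "booj" by 20
  'b' (pos 1) + 20 = pos 21 = 'v'
  'o' (pos 14) + 20 = pos 8 = 'i'
  'o' (pos 14) + 20 = pos 8 = 'i'
  'j' (pos 9) + 20 = pos 3 = 'd'
Result: viid

viid


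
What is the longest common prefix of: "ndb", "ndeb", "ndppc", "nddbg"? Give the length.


Words: ndb, ndeb, ndppc, nddbg
  Position 0: all 'n' => match
  Position 1: all 'd' => match
  Position 2: ('b', 'e', 'p', 'd') => mismatch, stop
LCP = "nd" (length 2)

2


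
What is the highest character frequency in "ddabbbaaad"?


Input: ddabbbaaad
Character counts:
  'a': 4
  'b': 3
  'd': 3
Maximum frequency: 4

4


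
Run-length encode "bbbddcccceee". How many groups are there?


Input: bbbddcccceee
Scanning for consecutive runs:
  Group 1: 'b' x 3 (positions 0-2)
  Group 2: 'd' x 2 (positions 3-4)
  Group 3: 'c' x 4 (positions 5-8)
  Group 4: 'e' x 3 (positions 9-11)
Total groups: 4

4


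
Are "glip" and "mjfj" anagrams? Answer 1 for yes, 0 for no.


Strings: "glip", "mjfj"
Sorted first:  gilp
Sorted second: fjjm
Differ at position 0: 'g' vs 'f' => not anagrams

0


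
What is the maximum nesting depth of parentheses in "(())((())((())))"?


Input: "(())((())((())))"
Tracking depth:
  Position 0 '(': depth becomes 1
  Position 1 '(': depth becomes 2
  Position 2 ')': depth becomes 1
  Position 3 ')': depth becomes 0
  Position 4 '(': depth becomes 1
  Position 5 '(': depth becomes 2
  Position 6 '(': depth becomes 3
  Position 7 ')': depth becomes 2
  Position 8 ')': depth becomes 1
  Position 9 '(': depth becomes 2
  Position 10 '(': depth becomes 3
  Position 11 '(': depth becomes 4
  Position 12 ')': depth becomes 3
  Position 13 ')': depth becomes 2
  Position 14 ')': depth becomes 1
  Position 15 ')': depth becomes 0
Maximum depth reached: 4

4


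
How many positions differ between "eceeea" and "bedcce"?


Comparing "eceeea" and "bedcce" position by position:
  Position 0: 'e' vs 'b' => DIFFER
  Position 1: 'c' vs 'e' => DIFFER
  Position 2: 'e' vs 'd' => DIFFER
  Position 3: 'e' vs 'c' => DIFFER
  Position 4: 'e' vs 'c' => DIFFER
  Position 5: 'a' vs 'e' => DIFFER
Positions that differ: 6

6


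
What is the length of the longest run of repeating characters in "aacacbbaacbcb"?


Input: "aacacbbaacbcb"
Scanning for longest run:
  Position 1 ('a'): continues run of 'a', length=2
  Position 2 ('c'): new char, reset run to 1
  Position 3 ('a'): new char, reset run to 1
  Position 4 ('c'): new char, reset run to 1
  Position 5 ('b'): new char, reset run to 1
  Position 6 ('b'): continues run of 'b', length=2
  Position 7 ('a'): new char, reset run to 1
  Position 8 ('a'): continues run of 'a', length=2
  Position 9 ('c'): new char, reset run to 1
  Position 10 ('b'): new char, reset run to 1
  Position 11 ('c'): new char, reset run to 1
  Position 12 ('b'): new char, reset run to 1
Longest run: 'a' with length 2

2


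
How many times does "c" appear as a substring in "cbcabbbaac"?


Searching for "c" in "cbcabbbaac"
Scanning each position:
  Position 0: "c" => MATCH
  Position 1: "b" => no
  Position 2: "c" => MATCH
  Position 3: "a" => no
  Position 4: "b" => no
  Position 5: "b" => no
  Position 6: "b" => no
  Position 7: "a" => no
  Position 8: "a" => no
  Position 9: "c" => MATCH
Total occurrences: 3

3


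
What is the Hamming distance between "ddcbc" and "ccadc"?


Comparing "ddcbc" and "ccadc" position by position:
  Position 0: 'd' vs 'c' => differ
  Position 1: 'd' vs 'c' => differ
  Position 2: 'c' vs 'a' => differ
  Position 3: 'b' vs 'd' => differ
  Position 4: 'c' vs 'c' => same
Total differences (Hamming distance): 4

4


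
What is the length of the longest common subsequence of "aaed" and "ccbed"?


LCS of "aaed" and "ccbed"
DP table:
           c    c    b    e    d
      0    0    0    0    0    0
  a   0    0    0    0    0    0
  a   0    0    0    0    0    0
  e   0    0    0    0    1    1
  d   0    0    0    0    1    2
LCS length = dp[4][5] = 2

2


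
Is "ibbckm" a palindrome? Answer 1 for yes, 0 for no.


Input: ibbckm
Reversed: mkcbbi
  Compare pos 0 ('i') with pos 5 ('m'): MISMATCH
  Compare pos 1 ('b') with pos 4 ('k'): MISMATCH
  Compare pos 2 ('b') with pos 3 ('c'): MISMATCH
Result: not a palindrome

0


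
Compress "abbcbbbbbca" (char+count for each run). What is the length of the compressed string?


Input: abbcbbbbbca
Runs:
  'a' x 1 => "a1"
  'b' x 2 => "b2"
  'c' x 1 => "c1"
  'b' x 5 => "b5"
  'c' x 1 => "c1"
  'a' x 1 => "a1"
Compressed: "a1b2c1b5c1a1"
Compressed length: 12

12


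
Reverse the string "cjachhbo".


Input: cjachhbo
Reading characters right to left:
  Position 7: 'o'
  Position 6: 'b'
  Position 5: 'h'
  Position 4: 'h'
  Position 3: 'c'
  Position 2: 'a'
  Position 1: 'j'
  Position 0: 'c'
Reversed: obhhcajc

obhhcajc


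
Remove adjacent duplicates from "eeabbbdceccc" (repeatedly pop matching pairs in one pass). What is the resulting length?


Input: eeabbbdceccc
Stack-based adjacent duplicate removal:
  Read 'e': push. Stack: e
  Read 'e': matches stack top 'e' => pop. Stack: (empty)
  Read 'a': push. Stack: a
  Read 'b': push. Stack: ab
  Read 'b': matches stack top 'b' => pop. Stack: a
  Read 'b': push. Stack: ab
  Read 'd': push. Stack: abd
  Read 'c': push. Stack: abdc
  Read 'e': push. Stack: abdce
  Read 'c': push. Stack: abdcec
  Read 'c': matches stack top 'c' => pop. Stack: abdce
  Read 'c': push. Stack: abdcec
Final stack: "abdcec" (length 6)

6


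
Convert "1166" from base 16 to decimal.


Input: "1166" in base 16
Positional expansion:
  Digit '1' (value 1) x 16^3 = 4096
  Digit '1' (value 1) x 16^2 = 256
  Digit '6' (value 6) x 16^1 = 96
  Digit '6' (value 6) x 16^0 = 6
Sum = 4454

4454


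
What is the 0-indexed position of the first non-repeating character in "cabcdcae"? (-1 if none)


Input: cabcdcae
Character frequencies:
  'a': 2
  'b': 1
  'c': 3
  'd': 1
  'e': 1
Scanning left to right for freq == 1:
  Position 0 ('c'): freq=3, skip
  Position 1 ('a'): freq=2, skip
  Position 2 ('b'): unique! => answer = 2

2


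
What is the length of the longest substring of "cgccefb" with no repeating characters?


Input: "cgccefb"
Sliding window (track last position of each char):
  Position 0 ('c'): window [0,0] length 1 -- new best
  Position 1 ('g'): window [0,1] length 2 -- new best
  Position 2 ('c'): repeat (last at 0), move window start to 1
  Position 2 ('c'): window [1,2] length 2
  Position 3 ('c'): repeat (last at 2), move window start to 3
  Position 3 ('c'): window [3,3] length 1
  Position 4 ('e'): window [3,4] length 2
  Position 5 ('f'): window [3,5] length 3 -- new best
  Position 6 ('b'): window [3,6] length 4 -- new best
Longest substring with no repeats: "cefb" with length 4

4


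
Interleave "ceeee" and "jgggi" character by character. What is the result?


Interleaving "ceeee" and "jgggi":
  Position 0: 'c' from first, 'j' from second => "cj"
  Position 1: 'e' from first, 'g' from second => "eg"
  Position 2: 'e' from first, 'g' from second => "eg"
  Position 3: 'e' from first, 'g' from second => "eg"
  Position 4: 'e' from first, 'i' from second => "ei"
Result: cjegegegei

cjegegegei


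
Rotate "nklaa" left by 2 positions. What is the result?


Input: "nklaa", rotate left by 2
First 2 characters: "nk"
Remaining characters: "laa"
Concatenate remaining + first: "laa" + "nk" = "laank"

laank


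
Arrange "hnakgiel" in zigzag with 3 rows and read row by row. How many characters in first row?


Zigzag "hnakgiel" into 3 rows:
Placing characters:
  'h' => row 0
  'n' => row 1
  'a' => row 2
  'k' => row 1
  'g' => row 0
  'i' => row 1
  'e' => row 2
  'l' => row 1
Rows:
  Row 0: "hg"
  Row 1: "nkil"
  Row 2: "ae"
First row length: 2

2


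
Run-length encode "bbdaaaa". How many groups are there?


Input: bbdaaaa
Scanning for consecutive runs:
  Group 1: 'b' x 2 (positions 0-1)
  Group 2: 'd' x 1 (positions 2-2)
  Group 3: 'a' x 4 (positions 3-6)
Total groups: 3

3


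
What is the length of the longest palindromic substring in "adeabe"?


Input: "adeabe"
Checking substrings for palindromes:
  No multi-char palindromic substrings found
Longest palindromic substring: "a" with length 1

1


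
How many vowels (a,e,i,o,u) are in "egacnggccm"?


Input: egacnggccm
Checking each character:
  'e' at position 0: vowel (running total: 1)
  'g' at position 1: consonant
  'a' at position 2: vowel (running total: 2)
  'c' at position 3: consonant
  'n' at position 4: consonant
  'g' at position 5: consonant
  'g' at position 6: consonant
  'c' at position 7: consonant
  'c' at position 8: consonant
  'm' at position 9: consonant
Total vowels: 2

2


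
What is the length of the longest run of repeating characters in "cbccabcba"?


Input: "cbccabcba"
Scanning for longest run:
  Position 1 ('b'): new char, reset run to 1
  Position 2 ('c'): new char, reset run to 1
  Position 3 ('c'): continues run of 'c', length=2
  Position 4 ('a'): new char, reset run to 1
  Position 5 ('b'): new char, reset run to 1
  Position 6 ('c'): new char, reset run to 1
  Position 7 ('b'): new char, reset run to 1
  Position 8 ('a'): new char, reset run to 1
Longest run: 'c' with length 2

2


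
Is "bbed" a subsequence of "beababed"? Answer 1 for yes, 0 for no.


Check if "bbed" is a subsequence of "beababed"
Greedy scan:
  Position 0 ('b'): matches sub[0] = 'b'
  Position 1 ('e'): no match needed
  Position 2 ('a'): no match needed
  Position 3 ('b'): matches sub[1] = 'b'
  Position 4 ('a'): no match needed
  Position 5 ('b'): no match needed
  Position 6 ('e'): matches sub[2] = 'e'
  Position 7 ('d'): matches sub[3] = 'd'
All 4 characters matched => is a subsequence

1


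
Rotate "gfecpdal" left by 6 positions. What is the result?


Input: "gfecpdal", rotate left by 6
First 6 characters: "gfecpd"
Remaining characters: "al"
Concatenate remaining + first: "al" + "gfecpd" = "algfecpd"

algfecpd


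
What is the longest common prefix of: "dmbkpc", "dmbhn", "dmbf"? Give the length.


Words: dmbkpc, dmbhn, dmbf
  Position 0: all 'd' => match
  Position 1: all 'm' => match
  Position 2: all 'b' => match
  Position 3: ('k', 'h', 'f') => mismatch, stop
LCP = "dmb" (length 3)

3


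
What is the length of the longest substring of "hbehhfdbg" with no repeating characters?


Input: "hbehhfdbg"
Sliding window (track last position of each char):
  Position 0 ('h'): window [0,0] length 1 -- new best
  Position 1 ('b'): window [0,1] length 2 -- new best
  Position 2 ('e'): window [0,2] length 3 -- new best
  Position 3 ('h'): repeat (last at 0), move window start to 1
  Position 3 ('h'): window [1,3] length 3
  Position 4 ('h'): repeat (last at 3), move window start to 4
  Position 4 ('h'): window [4,4] length 1
  Position 5 ('f'): window [4,5] length 2
  Position 6 ('d'): window [4,6] length 3
  Position 7 ('b'): window [4,7] length 4 -- new best
  Position 8 ('g'): window [4,8] length 5 -- new best
Longest substring with no repeats: "hfdbg" with length 5

5


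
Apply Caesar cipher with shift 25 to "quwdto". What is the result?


Caesar cipher: shift "quwdto" by 25
  'q' (pos 16) + 25 = pos 15 = 'p'
  'u' (pos 20) + 25 = pos 19 = 't'
  'w' (pos 22) + 25 = pos 21 = 'v'
  'd' (pos 3) + 25 = pos 2 = 'c'
  't' (pos 19) + 25 = pos 18 = 's'
  'o' (pos 14) + 25 = pos 13 = 'n'
Result: ptvcsn

ptvcsn


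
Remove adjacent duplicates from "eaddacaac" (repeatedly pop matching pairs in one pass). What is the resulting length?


Input: eaddacaac
Stack-based adjacent duplicate removal:
  Read 'e': push. Stack: e
  Read 'a': push. Stack: ea
  Read 'd': push. Stack: ead
  Read 'd': matches stack top 'd' => pop. Stack: ea
  Read 'a': matches stack top 'a' => pop. Stack: e
  Read 'c': push. Stack: ec
  Read 'a': push. Stack: eca
  Read 'a': matches stack top 'a' => pop. Stack: ec
  Read 'c': matches stack top 'c' => pop. Stack: e
Final stack: "e" (length 1)

1


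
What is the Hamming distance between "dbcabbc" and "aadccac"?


Comparing "dbcabbc" and "aadccac" position by position:
  Position 0: 'd' vs 'a' => differ
  Position 1: 'b' vs 'a' => differ
  Position 2: 'c' vs 'd' => differ
  Position 3: 'a' vs 'c' => differ
  Position 4: 'b' vs 'c' => differ
  Position 5: 'b' vs 'a' => differ
  Position 6: 'c' vs 'c' => same
Total differences (Hamming distance): 6

6


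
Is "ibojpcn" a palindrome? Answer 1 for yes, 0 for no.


Input: ibojpcn
Reversed: ncpjobi
  Compare pos 0 ('i') with pos 6 ('n'): MISMATCH
  Compare pos 1 ('b') with pos 5 ('c'): MISMATCH
  Compare pos 2 ('o') with pos 4 ('p'): MISMATCH
Result: not a palindrome

0


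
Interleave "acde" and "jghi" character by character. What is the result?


Interleaving "acde" and "jghi":
  Position 0: 'a' from first, 'j' from second => "aj"
  Position 1: 'c' from first, 'g' from second => "cg"
  Position 2: 'd' from first, 'h' from second => "dh"
  Position 3: 'e' from first, 'i' from second => "ei"
Result: ajcgdhei

ajcgdhei


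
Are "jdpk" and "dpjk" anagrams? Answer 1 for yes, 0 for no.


Strings: "jdpk", "dpjk"
Sorted first:  djkp
Sorted second: djkp
Sorted forms match => anagrams

1


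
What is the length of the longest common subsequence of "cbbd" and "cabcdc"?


LCS of "cbbd" and "cabcdc"
DP table:
           c    a    b    c    d    c
      0    0    0    0    0    0    0
  c   0    1    1    1    1    1    1
  b   0    1    1    2    2    2    2
  b   0    1    1    2    2    2    2
  d   0    1    1    2    2    3    3
LCS length = dp[4][6] = 3

3


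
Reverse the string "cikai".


Input: cikai
Reading characters right to left:
  Position 4: 'i'
  Position 3: 'a'
  Position 2: 'k'
  Position 1: 'i'
  Position 0: 'c'
Reversed: iakic

iakic


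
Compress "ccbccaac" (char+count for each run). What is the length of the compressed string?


Input: ccbccaac
Runs:
  'c' x 2 => "c2"
  'b' x 1 => "b1"
  'c' x 2 => "c2"
  'a' x 2 => "a2"
  'c' x 1 => "c1"
Compressed: "c2b1c2a2c1"
Compressed length: 10

10


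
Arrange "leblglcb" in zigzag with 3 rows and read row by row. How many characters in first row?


Zigzag "leblglcb" into 3 rows:
Placing characters:
  'l' => row 0
  'e' => row 1
  'b' => row 2
  'l' => row 1
  'g' => row 0
  'l' => row 1
  'c' => row 2
  'b' => row 1
Rows:
  Row 0: "lg"
  Row 1: "ellb"
  Row 2: "bc"
First row length: 2

2


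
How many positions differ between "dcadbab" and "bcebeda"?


Comparing "dcadbab" and "bcebeda" position by position:
  Position 0: 'd' vs 'b' => DIFFER
  Position 1: 'c' vs 'c' => same
  Position 2: 'a' vs 'e' => DIFFER
  Position 3: 'd' vs 'b' => DIFFER
  Position 4: 'b' vs 'e' => DIFFER
  Position 5: 'a' vs 'd' => DIFFER
  Position 6: 'b' vs 'a' => DIFFER
Positions that differ: 6

6


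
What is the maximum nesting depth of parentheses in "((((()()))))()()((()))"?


Input: "((((()()))))()()((()))"
Tracking depth:
  Position 0 '(': depth becomes 1
  Position 1 '(': depth becomes 2
  Position 2 '(': depth becomes 3
  Position 3 '(': depth becomes 4
  Position 4 '(': depth becomes 5
  Position 5 ')': depth becomes 4
  Position 6 '(': depth becomes 5
  Position 7 ')': depth becomes 4
  Position 8 ')': depth becomes 3
  Position 9 ')': depth becomes 2
  Position 10 ')': depth becomes 1
  Position 11 ')': depth becomes 0
  Position 12 '(': depth becomes 1
  Position 13 ')': depth becomes 0
  Position 14 '(': depth becomes 1
  Position 15 ')': depth becomes 0
  Position 16 '(': depth becomes 1
  Position 17 '(': depth becomes 2
  Position 18 '(': depth becomes 3
  Position 19 ')': depth becomes 2
  Position 20 ')': depth becomes 1
  Position 21 ')': depth becomes 0
Maximum depth reached: 5

5


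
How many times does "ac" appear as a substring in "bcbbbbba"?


Searching for "ac" in "bcbbbbba"
Scanning each position:
  Position 0: "bc" => no
  Position 1: "cb" => no
  Position 2: "bb" => no
  Position 3: "bb" => no
  Position 4: "bb" => no
  Position 5: "bb" => no
  Position 6: "ba" => no
Total occurrences: 0

0


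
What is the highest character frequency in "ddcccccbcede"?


Input: ddcccccbcede
Character counts:
  'b': 1
  'c': 6
  'd': 3
  'e': 2
Maximum frequency: 6

6


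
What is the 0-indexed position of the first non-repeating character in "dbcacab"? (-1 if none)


Input: dbcacab
Character frequencies:
  'a': 2
  'b': 2
  'c': 2
  'd': 1
Scanning left to right for freq == 1:
  Position 0 ('d'): unique! => answer = 0

0


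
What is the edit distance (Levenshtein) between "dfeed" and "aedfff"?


Computing edit distance: "dfeed" -> "aedfff"
DP table:
           a    e    d    f    f    f
      0    1    2    3    4    5    6
  d   1    1    2    2    3    4    5
  f   2    2    2    3    2    3    4
  e   3    3    2    3    3    3    4
  e   4    4    3    3    4    4    4
  d   5    5    4    3    4    5    5
Edit distance = dp[5][6] = 5

5


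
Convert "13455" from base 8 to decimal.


Input: "13455" in base 8
Positional expansion:
  Digit '1' (value 1) x 8^4 = 4096
  Digit '3' (value 3) x 8^3 = 1536
  Digit '4' (value 4) x 8^2 = 256
  Digit '5' (value 5) x 8^1 = 40
  Digit '5' (value 5) x 8^0 = 5
Sum = 5933

5933


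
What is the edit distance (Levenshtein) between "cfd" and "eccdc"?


Computing edit distance: "cfd" -> "eccdc"
DP table:
           e    c    c    d    c
      0    1    2    3    4    5
  c   1    1    1    2    3    4
  f   2    2    2    2    3    4
  d   3    3    3    3    2    3
Edit distance = dp[3][5] = 3

3


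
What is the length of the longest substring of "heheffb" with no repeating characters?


Input: "heheffb"
Sliding window (track last position of each char):
  Position 0 ('h'): window [0,0] length 1 -- new best
  Position 1 ('e'): window [0,1] length 2 -- new best
  Position 2 ('h'): repeat (last at 0), move window start to 1
  Position 2 ('h'): window [1,2] length 2
  Position 3 ('e'): repeat (last at 1), move window start to 2
  Position 3 ('e'): window [2,3] length 2
  Position 4 ('f'): window [2,4] length 3 -- new best
  Position 5 ('f'): repeat (last at 4), move window start to 5
  Position 5 ('f'): window [5,5] length 1
  Position 6 ('b'): window [5,6] length 2
Longest substring with no repeats: "hef" with length 3

3


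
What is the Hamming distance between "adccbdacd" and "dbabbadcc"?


Comparing "adccbdacd" and "dbabbadcc" position by position:
  Position 0: 'a' vs 'd' => differ
  Position 1: 'd' vs 'b' => differ
  Position 2: 'c' vs 'a' => differ
  Position 3: 'c' vs 'b' => differ
  Position 4: 'b' vs 'b' => same
  Position 5: 'd' vs 'a' => differ
  Position 6: 'a' vs 'd' => differ
  Position 7: 'c' vs 'c' => same
  Position 8: 'd' vs 'c' => differ
Total differences (Hamming distance): 7

7


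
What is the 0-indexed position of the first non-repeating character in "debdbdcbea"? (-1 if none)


Input: debdbdcbea
Character frequencies:
  'a': 1
  'b': 3
  'c': 1
  'd': 3
  'e': 2
Scanning left to right for freq == 1:
  Position 0 ('d'): freq=3, skip
  Position 1 ('e'): freq=2, skip
  Position 2 ('b'): freq=3, skip
  Position 3 ('d'): freq=3, skip
  Position 4 ('b'): freq=3, skip
  Position 5 ('d'): freq=3, skip
  Position 6 ('c'): unique! => answer = 6

6


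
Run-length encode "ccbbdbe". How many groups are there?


Input: ccbbdbe
Scanning for consecutive runs:
  Group 1: 'c' x 2 (positions 0-1)
  Group 2: 'b' x 2 (positions 2-3)
  Group 3: 'd' x 1 (positions 4-4)
  Group 4: 'b' x 1 (positions 5-5)
  Group 5: 'e' x 1 (positions 6-6)
Total groups: 5

5


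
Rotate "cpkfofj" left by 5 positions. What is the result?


Input: "cpkfofj", rotate left by 5
First 5 characters: "cpkfo"
Remaining characters: "fj"
Concatenate remaining + first: "fj" + "cpkfo" = "fjcpkfo"

fjcpkfo


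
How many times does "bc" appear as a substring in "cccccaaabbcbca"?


Searching for "bc" in "cccccaaabbcbca"
Scanning each position:
  Position 0: "cc" => no
  Position 1: "cc" => no
  Position 2: "cc" => no
  Position 3: "cc" => no
  Position 4: "ca" => no
  Position 5: "aa" => no
  Position 6: "aa" => no
  Position 7: "ab" => no
  Position 8: "bb" => no
  Position 9: "bc" => MATCH
  Position 10: "cb" => no
  Position 11: "bc" => MATCH
  Position 12: "ca" => no
Total occurrences: 2

2


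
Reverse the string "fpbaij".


Input: fpbaij
Reading characters right to left:
  Position 5: 'j'
  Position 4: 'i'
  Position 3: 'a'
  Position 2: 'b'
  Position 1: 'p'
  Position 0: 'f'
Reversed: jiabpf

jiabpf


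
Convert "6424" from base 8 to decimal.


Input: "6424" in base 8
Positional expansion:
  Digit '6' (value 6) x 8^3 = 3072
  Digit '4' (value 4) x 8^2 = 256
  Digit '2' (value 2) x 8^1 = 16
  Digit '4' (value 4) x 8^0 = 4
Sum = 3348

3348


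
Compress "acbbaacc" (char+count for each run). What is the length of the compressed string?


Input: acbbaacc
Runs:
  'a' x 1 => "a1"
  'c' x 1 => "c1"
  'b' x 2 => "b2"
  'a' x 2 => "a2"
  'c' x 2 => "c2"
Compressed: "a1c1b2a2c2"
Compressed length: 10

10


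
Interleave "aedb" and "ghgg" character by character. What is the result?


Interleaving "aedb" and "ghgg":
  Position 0: 'a' from first, 'g' from second => "ag"
  Position 1: 'e' from first, 'h' from second => "eh"
  Position 2: 'd' from first, 'g' from second => "dg"
  Position 3: 'b' from first, 'g' from second => "bg"
Result: agehdgbg

agehdgbg


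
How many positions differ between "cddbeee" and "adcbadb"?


Comparing "cddbeee" and "adcbadb" position by position:
  Position 0: 'c' vs 'a' => DIFFER
  Position 1: 'd' vs 'd' => same
  Position 2: 'd' vs 'c' => DIFFER
  Position 3: 'b' vs 'b' => same
  Position 4: 'e' vs 'a' => DIFFER
  Position 5: 'e' vs 'd' => DIFFER
  Position 6: 'e' vs 'b' => DIFFER
Positions that differ: 5

5


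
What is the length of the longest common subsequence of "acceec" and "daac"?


LCS of "acceec" and "daac"
DP table:
           d    a    a    c
      0    0    0    0    0
  a   0    0    1    1    1
  c   0    0    1    1    2
  c   0    0    1    1    2
  e   0    0    1    1    2
  e   0    0    1    1    2
  c   0    0    1    1    2
LCS length = dp[6][4] = 2

2
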